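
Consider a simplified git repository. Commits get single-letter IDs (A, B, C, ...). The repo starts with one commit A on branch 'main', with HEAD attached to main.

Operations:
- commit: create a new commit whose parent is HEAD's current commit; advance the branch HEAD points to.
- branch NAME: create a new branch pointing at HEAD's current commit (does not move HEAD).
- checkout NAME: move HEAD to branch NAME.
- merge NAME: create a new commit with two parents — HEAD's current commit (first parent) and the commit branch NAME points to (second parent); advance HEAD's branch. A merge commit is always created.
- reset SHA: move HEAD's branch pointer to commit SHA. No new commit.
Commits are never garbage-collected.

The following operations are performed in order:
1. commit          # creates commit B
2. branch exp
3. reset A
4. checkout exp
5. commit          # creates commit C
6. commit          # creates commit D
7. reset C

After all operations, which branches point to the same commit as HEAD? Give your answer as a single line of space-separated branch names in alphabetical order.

After op 1 (commit): HEAD=main@B [main=B]
After op 2 (branch): HEAD=main@B [exp=B main=B]
After op 3 (reset): HEAD=main@A [exp=B main=A]
After op 4 (checkout): HEAD=exp@B [exp=B main=A]
After op 5 (commit): HEAD=exp@C [exp=C main=A]
After op 6 (commit): HEAD=exp@D [exp=D main=A]
After op 7 (reset): HEAD=exp@C [exp=C main=A]

Answer: exp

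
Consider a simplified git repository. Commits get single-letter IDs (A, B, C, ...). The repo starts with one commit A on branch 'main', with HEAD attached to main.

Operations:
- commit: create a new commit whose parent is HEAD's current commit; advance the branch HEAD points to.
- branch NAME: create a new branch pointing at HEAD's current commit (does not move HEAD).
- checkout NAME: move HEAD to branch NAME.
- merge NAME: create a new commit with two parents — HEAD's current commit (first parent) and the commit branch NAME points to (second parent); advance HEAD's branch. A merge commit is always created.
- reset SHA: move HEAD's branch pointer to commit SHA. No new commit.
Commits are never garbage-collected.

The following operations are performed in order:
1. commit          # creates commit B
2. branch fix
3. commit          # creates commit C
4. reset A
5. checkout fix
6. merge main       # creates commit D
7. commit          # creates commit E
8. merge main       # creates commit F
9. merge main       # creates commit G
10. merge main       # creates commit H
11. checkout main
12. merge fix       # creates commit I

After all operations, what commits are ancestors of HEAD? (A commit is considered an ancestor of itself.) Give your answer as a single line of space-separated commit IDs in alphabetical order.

Answer: A B D E F G H I

Derivation:
After op 1 (commit): HEAD=main@B [main=B]
After op 2 (branch): HEAD=main@B [fix=B main=B]
After op 3 (commit): HEAD=main@C [fix=B main=C]
After op 4 (reset): HEAD=main@A [fix=B main=A]
After op 5 (checkout): HEAD=fix@B [fix=B main=A]
After op 6 (merge): HEAD=fix@D [fix=D main=A]
After op 7 (commit): HEAD=fix@E [fix=E main=A]
After op 8 (merge): HEAD=fix@F [fix=F main=A]
After op 9 (merge): HEAD=fix@G [fix=G main=A]
After op 10 (merge): HEAD=fix@H [fix=H main=A]
After op 11 (checkout): HEAD=main@A [fix=H main=A]
After op 12 (merge): HEAD=main@I [fix=H main=I]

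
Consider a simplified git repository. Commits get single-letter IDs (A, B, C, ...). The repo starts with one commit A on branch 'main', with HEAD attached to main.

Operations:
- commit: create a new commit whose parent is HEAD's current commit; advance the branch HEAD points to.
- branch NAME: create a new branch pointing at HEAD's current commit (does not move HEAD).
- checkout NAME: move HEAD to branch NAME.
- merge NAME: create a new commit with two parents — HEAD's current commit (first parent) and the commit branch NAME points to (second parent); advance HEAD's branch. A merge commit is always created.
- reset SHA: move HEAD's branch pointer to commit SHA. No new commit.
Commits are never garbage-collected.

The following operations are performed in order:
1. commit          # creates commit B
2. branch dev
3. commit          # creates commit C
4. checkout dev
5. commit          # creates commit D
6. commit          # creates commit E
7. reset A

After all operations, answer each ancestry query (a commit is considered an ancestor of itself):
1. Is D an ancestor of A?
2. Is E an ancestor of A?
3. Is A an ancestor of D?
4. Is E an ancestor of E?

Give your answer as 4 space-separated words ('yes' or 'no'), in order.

Answer: no no yes yes

Derivation:
After op 1 (commit): HEAD=main@B [main=B]
After op 2 (branch): HEAD=main@B [dev=B main=B]
After op 3 (commit): HEAD=main@C [dev=B main=C]
After op 4 (checkout): HEAD=dev@B [dev=B main=C]
After op 5 (commit): HEAD=dev@D [dev=D main=C]
After op 6 (commit): HEAD=dev@E [dev=E main=C]
After op 7 (reset): HEAD=dev@A [dev=A main=C]
ancestors(A) = {A}; D in? no
ancestors(A) = {A}; E in? no
ancestors(D) = {A,B,D}; A in? yes
ancestors(E) = {A,B,D,E}; E in? yes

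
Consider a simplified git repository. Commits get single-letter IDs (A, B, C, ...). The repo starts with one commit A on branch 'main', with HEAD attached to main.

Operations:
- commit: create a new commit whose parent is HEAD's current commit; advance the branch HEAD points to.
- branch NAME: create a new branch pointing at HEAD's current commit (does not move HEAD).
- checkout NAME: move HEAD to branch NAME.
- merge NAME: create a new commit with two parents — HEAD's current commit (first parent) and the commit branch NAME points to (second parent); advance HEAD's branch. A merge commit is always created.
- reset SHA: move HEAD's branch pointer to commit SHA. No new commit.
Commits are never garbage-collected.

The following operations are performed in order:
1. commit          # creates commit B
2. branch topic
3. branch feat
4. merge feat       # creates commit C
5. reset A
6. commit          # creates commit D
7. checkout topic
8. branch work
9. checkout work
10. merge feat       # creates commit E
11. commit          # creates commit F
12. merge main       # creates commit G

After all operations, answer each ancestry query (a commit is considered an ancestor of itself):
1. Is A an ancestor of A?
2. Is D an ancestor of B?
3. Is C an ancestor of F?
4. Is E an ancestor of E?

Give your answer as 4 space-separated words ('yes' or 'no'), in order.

After op 1 (commit): HEAD=main@B [main=B]
After op 2 (branch): HEAD=main@B [main=B topic=B]
After op 3 (branch): HEAD=main@B [feat=B main=B topic=B]
After op 4 (merge): HEAD=main@C [feat=B main=C topic=B]
After op 5 (reset): HEAD=main@A [feat=B main=A topic=B]
After op 6 (commit): HEAD=main@D [feat=B main=D topic=B]
After op 7 (checkout): HEAD=topic@B [feat=B main=D topic=B]
After op 8 (branch): HEAD=topic@B [feat=B main=D topic=B work=B]
After op 9 (checkout): HEAD=work@B [feat=B main=D topic=B work=B]
After op 10 (merge): HEAD=work@E [feat=B main=D topic=B work=E]
After op 11 (commit): HEAD=work@F [feat=B main=D topic=B work=F]
After op 12 (merge): HEAD=work@G [feat=B main=D topic=B work=G]
ancestors(A) = {A}; A in? yes
ancestors(B) = {A,B}; D in? no
ancestors(F) = {A,B,E,F}; C in? no
ancestors(E) = {A,B,E}; E in? yes

Answer: yes no no yes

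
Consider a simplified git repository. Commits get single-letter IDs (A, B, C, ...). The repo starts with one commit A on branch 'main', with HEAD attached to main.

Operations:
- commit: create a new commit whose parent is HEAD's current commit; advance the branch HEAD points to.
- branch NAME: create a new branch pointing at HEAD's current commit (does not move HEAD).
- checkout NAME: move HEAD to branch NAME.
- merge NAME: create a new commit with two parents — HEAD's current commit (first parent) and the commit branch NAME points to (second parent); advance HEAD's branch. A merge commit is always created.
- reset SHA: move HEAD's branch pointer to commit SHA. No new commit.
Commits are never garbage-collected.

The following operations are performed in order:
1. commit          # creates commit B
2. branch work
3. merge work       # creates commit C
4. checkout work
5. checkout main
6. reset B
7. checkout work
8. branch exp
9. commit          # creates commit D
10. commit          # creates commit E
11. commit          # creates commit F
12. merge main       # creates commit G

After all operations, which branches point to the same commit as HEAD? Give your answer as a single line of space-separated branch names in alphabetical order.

Answer: work

Derivation:
After op 1 (commit): HEAD=main@B [main=B]
After op 2 (branch): HEAD=main@B [main=B work=B]
After op 3 (merge): HEAD=main@C [main=C work=B]
After op 4 (checkout): HEAD=work@B [main=C work=B]
After op 5 (checkout): HEAD=main@C [main=C work=B]
After op 6 (reset): HEAD=main@B [main=B work=B]
After op 7 (checkout): HEAD=work@B [main=B work=B]
After op 8 (branch): HEAD=work@B [exp=B main=B work=B]
After op 9 (commit): HEAD=work@D [exp=B main=B work=D]
After op 10 (commit): HEAD=work@E [exp=B main=B work=E]
After op 11 (commit): HEAD=work@F [exp=B main=B work=F]
After op 12 (merge): HEAD=work@G [exp=B main=B work=G]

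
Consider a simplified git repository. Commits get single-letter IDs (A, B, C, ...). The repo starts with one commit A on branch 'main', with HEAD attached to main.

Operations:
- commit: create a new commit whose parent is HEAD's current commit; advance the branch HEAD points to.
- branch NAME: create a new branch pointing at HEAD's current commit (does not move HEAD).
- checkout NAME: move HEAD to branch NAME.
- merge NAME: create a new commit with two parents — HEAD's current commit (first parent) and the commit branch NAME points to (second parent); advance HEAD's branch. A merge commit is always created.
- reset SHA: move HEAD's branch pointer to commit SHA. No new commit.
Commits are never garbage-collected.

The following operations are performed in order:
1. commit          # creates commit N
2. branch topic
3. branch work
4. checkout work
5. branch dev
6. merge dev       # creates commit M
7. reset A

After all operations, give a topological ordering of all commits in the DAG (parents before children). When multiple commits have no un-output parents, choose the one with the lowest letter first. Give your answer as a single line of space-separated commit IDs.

Answer: A N M

Derivation:
After op 1 (commit): HEAD=main@N [main=N]
After op 2 (branch): HEAD=main@N [main=N topic=N]
After op 3 (branch): HEAD=main@N [main=N topic=N work=N]
After op 4 (checkout): HEAD=work@N [main=N topic=N work=N]
After op 5 (branch): HEAD=work@N [dev=N main=N topic=N work=N]
After op 6 (merge): HEAD=work@M [dev=N main=N topic=N work=M]
After op 7 (reset): HEAD=work@A [dev=N main=N topic=N work=A]
commit A: parents=[]
commit M: parents=['N', 'N']
commit N: parents=['A']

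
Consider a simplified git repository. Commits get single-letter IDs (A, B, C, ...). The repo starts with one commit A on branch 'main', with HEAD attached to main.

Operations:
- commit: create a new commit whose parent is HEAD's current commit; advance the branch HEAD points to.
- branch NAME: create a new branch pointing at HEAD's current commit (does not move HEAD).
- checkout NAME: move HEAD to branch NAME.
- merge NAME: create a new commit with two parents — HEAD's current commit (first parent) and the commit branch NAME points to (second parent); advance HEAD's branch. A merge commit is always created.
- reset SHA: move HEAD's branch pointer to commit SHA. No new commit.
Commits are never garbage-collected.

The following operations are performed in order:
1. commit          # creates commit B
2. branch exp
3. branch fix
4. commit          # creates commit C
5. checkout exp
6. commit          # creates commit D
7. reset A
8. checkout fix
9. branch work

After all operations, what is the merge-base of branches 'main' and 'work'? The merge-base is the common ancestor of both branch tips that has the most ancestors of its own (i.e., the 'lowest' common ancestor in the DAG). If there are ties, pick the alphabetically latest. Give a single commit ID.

Answer: B

Derivation:
After op 1 (commit): HEAD=main@B [main=B]
After op 2 (branch): HEAD=main@B [exp=B main=B]
After op 3 (branch): HEAD=main@B [exp=B fix=B main=B]
After op 4 (commit): HEAD=main@C [exp=B fix=B main=C]
After op 5 (checkout): HEAD=exp@B [exp=B fix=B main=C]
After op 6 (commit): HEAD=exp@D [exp=D fix=B main=C]
After op 7 (reset): HEAD=exp@A [exp=A fix=B main=C]
After op 8 (checkout): HEAD=fix@B [exp=A fix=B main=C]
After op 9 (branch): HEAD=fix@B [exp=A fix=B main=C work=B]
ancestors(main=C): ['A', 'B', 'C']
ancestors(work=B): ['A', 'B']
common: ['A', 'B']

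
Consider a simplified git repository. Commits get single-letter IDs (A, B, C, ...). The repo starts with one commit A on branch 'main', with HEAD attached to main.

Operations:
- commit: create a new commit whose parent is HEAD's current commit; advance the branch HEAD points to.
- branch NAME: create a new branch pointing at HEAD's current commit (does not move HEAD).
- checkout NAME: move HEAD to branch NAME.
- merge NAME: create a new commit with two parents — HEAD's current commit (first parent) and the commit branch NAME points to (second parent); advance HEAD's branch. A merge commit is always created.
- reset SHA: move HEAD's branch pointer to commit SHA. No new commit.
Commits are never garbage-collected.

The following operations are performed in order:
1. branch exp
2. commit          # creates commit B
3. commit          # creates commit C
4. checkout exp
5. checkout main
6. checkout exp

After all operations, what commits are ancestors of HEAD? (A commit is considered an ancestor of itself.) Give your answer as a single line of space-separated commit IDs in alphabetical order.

After op 1 (branch): HEAD=main@A [exp=A main=A]
After op 2 (commit): HEAD=main@B [exp=A main=B]
After op 3 (commit): HEAD=main@C [exp=A main=C]
After op 4 (checkout): HEAD=exp@A [exp=A main=C]
After op 5 (checkout): HEAD=main@C [exp=A main=C]
After op 6 (checkout): HEAD=exp@A [exp=A main=C]

Answer: A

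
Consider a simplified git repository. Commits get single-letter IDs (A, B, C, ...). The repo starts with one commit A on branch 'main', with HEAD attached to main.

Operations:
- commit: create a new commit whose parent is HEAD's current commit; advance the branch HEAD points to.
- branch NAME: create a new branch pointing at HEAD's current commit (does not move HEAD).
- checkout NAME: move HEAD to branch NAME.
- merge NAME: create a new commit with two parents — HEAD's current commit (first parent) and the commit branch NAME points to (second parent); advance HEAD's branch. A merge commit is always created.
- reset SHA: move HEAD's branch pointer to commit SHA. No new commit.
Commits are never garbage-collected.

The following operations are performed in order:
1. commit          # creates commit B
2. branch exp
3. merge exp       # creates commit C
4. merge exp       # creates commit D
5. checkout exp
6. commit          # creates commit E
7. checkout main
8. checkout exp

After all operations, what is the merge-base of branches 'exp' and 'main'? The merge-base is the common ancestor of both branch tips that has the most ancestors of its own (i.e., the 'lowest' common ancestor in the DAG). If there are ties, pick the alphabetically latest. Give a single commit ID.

Answer: B

Derivation:
After op 1 (commit): HEAD=main@B [main=B]
After op 2 (branch): HEAD=main@B [exp=B main=B]
After op 3 (merge): HEAD=main@C [exp=B main=C]
After op 4 (merge): HEAD=main@D [exp=B main=D]
After op 5 (checkout): HEAD=exp@B [exp=B main=D]
After op 6 (commit): HEAD=exp@E [exp=E main=D]
After op 7 (checkout): HEAD=main@D [exp=E main=D]
After op 8 (checkout): HEAD=exp@E [exp=E main=D]
ancestors(exp=E): ['A', 'B', 'E']
ancestors(main=D): ['A', 'B', 'C', 'D']
common: ['A', 'B']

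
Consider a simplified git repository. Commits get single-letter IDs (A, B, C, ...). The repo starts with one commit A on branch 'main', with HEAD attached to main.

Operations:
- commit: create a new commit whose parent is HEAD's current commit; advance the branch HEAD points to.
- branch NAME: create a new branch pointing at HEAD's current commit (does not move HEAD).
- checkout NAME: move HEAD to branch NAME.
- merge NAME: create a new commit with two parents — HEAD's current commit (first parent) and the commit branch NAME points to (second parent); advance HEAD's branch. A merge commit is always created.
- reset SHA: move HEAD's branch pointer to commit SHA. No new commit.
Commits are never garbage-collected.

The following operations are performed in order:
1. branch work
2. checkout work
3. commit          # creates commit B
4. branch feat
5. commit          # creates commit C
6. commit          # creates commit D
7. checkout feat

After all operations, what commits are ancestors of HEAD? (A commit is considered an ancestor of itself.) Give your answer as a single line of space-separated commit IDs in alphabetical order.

Answer: A B

Derivation:
After op 1 (branch): HEAD=main@A [main=A work=A]
After op 2 (checkout): HEAD=work@A [main=A work=A]
After op 3 (commit): HEAD=work@B [main=A work=B]
After op 4 (branch): HEAD=work@B [feat=B main=A work=B]
After op 5 (commit): HEAD=work@C [feat=B main=A work=C]
After op 6 (commit): HEAD=work@D [feat=B main=A work=D]
After op 7 (checkout): HEAD=feat@B [feat=B main=A work=D]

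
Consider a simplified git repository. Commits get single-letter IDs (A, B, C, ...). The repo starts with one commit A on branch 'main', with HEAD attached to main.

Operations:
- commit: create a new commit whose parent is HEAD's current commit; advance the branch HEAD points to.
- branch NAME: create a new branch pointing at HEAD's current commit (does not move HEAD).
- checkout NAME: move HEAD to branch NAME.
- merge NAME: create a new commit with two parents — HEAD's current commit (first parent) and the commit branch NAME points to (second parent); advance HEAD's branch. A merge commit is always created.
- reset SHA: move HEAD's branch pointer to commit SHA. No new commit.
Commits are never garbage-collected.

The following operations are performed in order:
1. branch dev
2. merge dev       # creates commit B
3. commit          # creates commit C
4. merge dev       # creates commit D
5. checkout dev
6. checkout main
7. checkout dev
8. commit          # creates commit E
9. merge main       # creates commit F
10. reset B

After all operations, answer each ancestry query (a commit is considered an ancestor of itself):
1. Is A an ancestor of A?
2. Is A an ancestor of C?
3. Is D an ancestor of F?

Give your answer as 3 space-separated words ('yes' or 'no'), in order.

Answer: yes yes yes

Derivation:
After op 1 (branch): HEAD=main@A [dev=A main=A]
After op 2 (merge): HEAD=main@B [dev=A main=B]
After op 3 (commit): HEAD=main@C [dev=A main=C]
After op 4 (merge): HEAD=main@D [dev=A main=D]
After op 5 (checkout): HEAD=dev@A [dev=A main=D]
After op 6 (checkout): HEAD=main@D [dev=A main=D]
After op 7 (checkout): HEAD=dev@A [dev=A main=D]
After op 8 (commit): HEAD=dev@E [dev=E main=D]
After op 9 (merge): HEAD=dev@F [dev=F main=D]
After op 10 (reset): HEAD=dev@B [dev=B main=D]
ancestors(A) = {A}; A in? yes
ancestors(C) = {A,B,C}; A in? yes
ancestors(F) = {A,B,C,D,E,F}; D in? yes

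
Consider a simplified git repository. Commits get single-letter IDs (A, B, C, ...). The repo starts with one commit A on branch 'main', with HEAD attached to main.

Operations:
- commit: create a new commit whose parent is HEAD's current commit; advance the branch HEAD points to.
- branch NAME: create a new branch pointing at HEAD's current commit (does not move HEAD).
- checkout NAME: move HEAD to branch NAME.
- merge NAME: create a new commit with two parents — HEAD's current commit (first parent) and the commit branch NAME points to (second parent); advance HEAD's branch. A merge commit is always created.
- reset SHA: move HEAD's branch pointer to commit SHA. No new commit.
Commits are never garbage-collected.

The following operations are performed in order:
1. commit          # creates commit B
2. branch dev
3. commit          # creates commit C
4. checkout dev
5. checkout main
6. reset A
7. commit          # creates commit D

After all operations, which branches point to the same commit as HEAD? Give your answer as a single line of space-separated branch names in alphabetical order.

Answer: main

Derivation:
After op 1 (commit): HEAD=main@B [main=B]
After op 2 (branch): HEAD=main@B [dev=B main=B]
After op 3 (commit): HEAD=main@C [dev=B main=C]
After op 4 (checkout): HEAD=dev@B [dev=B main=C]
After op 5 (checkout): HEAD=main@C [dev=B main=C]
After op 6 (reset): HEAD=main@A [dev=B main=A]
After op 7 (commit): HEAD=main@D [dev=B main=D]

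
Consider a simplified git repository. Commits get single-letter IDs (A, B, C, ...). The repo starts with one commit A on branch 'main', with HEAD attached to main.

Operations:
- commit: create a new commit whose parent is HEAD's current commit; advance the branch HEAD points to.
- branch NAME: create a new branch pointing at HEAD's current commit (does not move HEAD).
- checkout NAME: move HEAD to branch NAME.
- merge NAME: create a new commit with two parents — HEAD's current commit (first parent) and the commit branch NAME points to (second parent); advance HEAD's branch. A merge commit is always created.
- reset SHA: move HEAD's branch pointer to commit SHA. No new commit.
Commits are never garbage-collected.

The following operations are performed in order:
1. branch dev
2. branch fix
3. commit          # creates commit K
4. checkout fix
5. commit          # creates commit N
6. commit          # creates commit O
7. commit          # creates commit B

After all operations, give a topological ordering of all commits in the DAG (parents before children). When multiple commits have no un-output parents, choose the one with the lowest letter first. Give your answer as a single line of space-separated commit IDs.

After op 1 (branch): HEAD=main@A [dev=A main=A]
After op 2 (branch): HEAD=main@A [dev=A fix=A main=A]
After op 3 (commit): HEAD=main@K [dev=A fix=A main=K]
After op 4 (checkout): HEAD=fix@A [dev=A fix=A main=K]
After op 5 (commit): HEAD=fix@N [dev=A fix=N main=K]
After op 6 (commit): HEAD=fix@O [dev=A fix=O main=K]
After op 7 (commit): HEAD=fix@B [dev=A fix=B main=K]
commit A: parents=[]
commit B: parents=['O']
commit K: parents=['A']
commit N: parents=['A']
commit O: parents=['N']

Answer: A K N O B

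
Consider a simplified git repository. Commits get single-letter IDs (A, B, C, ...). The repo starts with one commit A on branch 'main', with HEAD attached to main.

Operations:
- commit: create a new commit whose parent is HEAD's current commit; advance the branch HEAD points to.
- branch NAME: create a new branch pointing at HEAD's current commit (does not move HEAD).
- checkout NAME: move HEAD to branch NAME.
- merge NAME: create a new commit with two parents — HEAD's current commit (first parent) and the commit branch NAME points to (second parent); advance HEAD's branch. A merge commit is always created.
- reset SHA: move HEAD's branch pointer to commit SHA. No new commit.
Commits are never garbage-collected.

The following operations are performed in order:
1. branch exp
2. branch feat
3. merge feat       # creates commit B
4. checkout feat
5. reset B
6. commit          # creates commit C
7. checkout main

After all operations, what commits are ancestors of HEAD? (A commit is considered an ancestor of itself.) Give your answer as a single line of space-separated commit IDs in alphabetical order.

After op 1 (branch): HEAD=main@A [exp=A main=A]
After op 2 (branch): HEAD=main@A [exp=A feat=A main=A]
After op 3 (merge): HEAD=main@B [exp=A feat=A main=B]
After op 4 (checkout): HEAD=feat@A [exp=A feat=A main=B]
After op 5 (reset): HEAD=feat@B [exp=A feat=B main=B]
After op 6 (commit): HEAD=feat@C [exp=A feat=C main=B]
After op 7 (checkout): HEAD=main@B [exp=A feat=C main=B]

Answer: A B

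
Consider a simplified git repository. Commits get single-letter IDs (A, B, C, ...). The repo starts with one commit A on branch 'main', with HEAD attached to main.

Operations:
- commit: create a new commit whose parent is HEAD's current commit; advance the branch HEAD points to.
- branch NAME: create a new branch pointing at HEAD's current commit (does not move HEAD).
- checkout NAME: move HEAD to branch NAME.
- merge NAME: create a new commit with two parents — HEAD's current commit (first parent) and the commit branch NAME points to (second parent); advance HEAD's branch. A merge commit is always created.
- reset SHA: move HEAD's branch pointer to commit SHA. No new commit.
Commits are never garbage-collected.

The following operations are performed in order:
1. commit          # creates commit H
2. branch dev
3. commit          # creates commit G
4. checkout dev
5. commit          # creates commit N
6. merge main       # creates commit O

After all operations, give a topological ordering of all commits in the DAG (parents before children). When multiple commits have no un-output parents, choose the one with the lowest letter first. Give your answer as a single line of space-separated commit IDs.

Answer: A H G N O

Derivation:
After op 1 (commit): HEAD=main@H [main=H]
After op 2 (branch): HEAD=main@H [dev=H main=H]
After op 3 (commit): HEAD=main@G [dev=H main=G]
After op 4 (checkout): HEAD=dev@H [dev=H main=G]
After op 5 (commit): HEAD=dev@N [dev=N main=G]
After op 6 (merge): HEAD=dev@O [dev=O main=G]
commit A: parents=[]
commit G: parents=['H']
commit H: parents=['A']
commit N: parents=['H']
commit O: parents=['N', 'G']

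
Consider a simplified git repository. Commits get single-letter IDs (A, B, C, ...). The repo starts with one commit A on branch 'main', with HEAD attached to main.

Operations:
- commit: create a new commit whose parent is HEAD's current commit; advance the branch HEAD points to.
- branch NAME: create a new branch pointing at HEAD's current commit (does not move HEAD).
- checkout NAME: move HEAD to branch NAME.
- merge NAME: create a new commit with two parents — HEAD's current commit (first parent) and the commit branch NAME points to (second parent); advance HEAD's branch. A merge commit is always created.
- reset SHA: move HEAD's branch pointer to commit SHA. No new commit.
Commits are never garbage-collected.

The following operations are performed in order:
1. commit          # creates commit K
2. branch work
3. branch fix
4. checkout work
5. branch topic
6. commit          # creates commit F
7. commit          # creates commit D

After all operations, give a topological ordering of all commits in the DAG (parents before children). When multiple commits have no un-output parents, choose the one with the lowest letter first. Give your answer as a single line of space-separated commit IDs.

After op 1 (commit): HEAD=main@K [main=K]
After op 2 (branch): HEAD=main@K [main=K work=K]
After op 3 (branch): HEAD=main@K [fix=K main=K work=K]
After op 4 (checkout): HEAD=work@K [fix=K main=K work=K]
After op 5 (branch): HEAD=work@K [fix=K main=K topic=K work=K]
After op 6 (commit): HEAD=work@F [fix=K main=K topic=K work=F]
After op 7 (commit): HEAD=work@D [fix=K main=K topic=K work=D]
commit A: parents=[]
commit D: parents=['F']
commit F: parents=['K']
commit K: parents=['A']

Answer: A K F D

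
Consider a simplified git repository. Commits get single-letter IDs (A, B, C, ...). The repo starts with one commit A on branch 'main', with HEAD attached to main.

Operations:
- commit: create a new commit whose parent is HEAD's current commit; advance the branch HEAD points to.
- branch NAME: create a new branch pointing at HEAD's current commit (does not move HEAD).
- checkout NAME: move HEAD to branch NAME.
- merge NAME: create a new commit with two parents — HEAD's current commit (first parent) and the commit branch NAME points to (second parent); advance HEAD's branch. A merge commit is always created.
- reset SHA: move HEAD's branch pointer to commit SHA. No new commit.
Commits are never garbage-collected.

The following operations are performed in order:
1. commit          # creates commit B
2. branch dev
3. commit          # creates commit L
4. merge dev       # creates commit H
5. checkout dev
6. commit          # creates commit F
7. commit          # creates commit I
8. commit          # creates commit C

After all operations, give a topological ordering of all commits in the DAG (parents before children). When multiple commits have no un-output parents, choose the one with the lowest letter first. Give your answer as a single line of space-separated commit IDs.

Answer: A B F I C L H

Derivation:
After op 1 (commit): HEAD=main@B [main=B]
After op 2 (branch): HEAD=main@B [dev=B main=B]
After op 3 (commit): HEAD=main@L [dev=B main=L]
After op 4 (merge): HEAD=main@H [dev=B main=H]
After op 5 (checkout): HEAD=dev@B [dev=B main=H]
After op 6 (commit): HEAD=dev@F [dev=F main=H]
After op 7 (commit): HEAD=dev@I [dev=I main=H]
After op 8 (commit): HEAD=dev@C [dev=C main=H]
commit A: parents=[]
commit B: parents=['A']
commit C: parents=['I']
commit F: parents=['B']
commit H: parents=['L', 'B']
commit I: parents=['F']
commit L: parents=['B']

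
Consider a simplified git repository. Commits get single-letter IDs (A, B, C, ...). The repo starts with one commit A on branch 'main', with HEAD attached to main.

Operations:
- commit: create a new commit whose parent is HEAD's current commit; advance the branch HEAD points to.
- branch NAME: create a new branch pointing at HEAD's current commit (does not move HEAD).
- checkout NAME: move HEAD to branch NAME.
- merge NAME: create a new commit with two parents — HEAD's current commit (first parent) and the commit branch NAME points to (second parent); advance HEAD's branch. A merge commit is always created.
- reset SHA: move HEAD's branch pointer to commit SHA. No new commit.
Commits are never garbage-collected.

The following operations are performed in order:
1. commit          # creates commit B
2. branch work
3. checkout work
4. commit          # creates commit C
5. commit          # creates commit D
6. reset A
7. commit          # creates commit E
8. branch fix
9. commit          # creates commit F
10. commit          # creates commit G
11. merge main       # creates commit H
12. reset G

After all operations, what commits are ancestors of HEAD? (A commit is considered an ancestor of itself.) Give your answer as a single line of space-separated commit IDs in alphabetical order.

After op 1 (commit): HEAD=main@B [main=B]
After op 2 (branch): HEAD=main@B [main=B work=B]
After op 3 (checkout): HEAD=work@B [main=B work=B]
After op 4 (commit): HEAD=work@C [main=B work=C]
After op 5 (commit): HEAD=work@D [main=B work=D]
After op 6 (reset): HEAD=work@A [main=B work=A]
After op 7 (commit): HEAD=work@E [main=B work=E]
After op 8 (branch): HEAD=work@E [fix=E main=B work=E]
After op 9 (commit): HEAD=work@F [fix=E main=B work=F]
After op 10 (commit): HEAD=work@G [fix=E main=B work=G]
After op 11 (merge): HEAD=work@H [fix=E main=B work=H]
After op 12 (reset): HEAD=work@G [fix=E main=B work=G]

Answer: A E F G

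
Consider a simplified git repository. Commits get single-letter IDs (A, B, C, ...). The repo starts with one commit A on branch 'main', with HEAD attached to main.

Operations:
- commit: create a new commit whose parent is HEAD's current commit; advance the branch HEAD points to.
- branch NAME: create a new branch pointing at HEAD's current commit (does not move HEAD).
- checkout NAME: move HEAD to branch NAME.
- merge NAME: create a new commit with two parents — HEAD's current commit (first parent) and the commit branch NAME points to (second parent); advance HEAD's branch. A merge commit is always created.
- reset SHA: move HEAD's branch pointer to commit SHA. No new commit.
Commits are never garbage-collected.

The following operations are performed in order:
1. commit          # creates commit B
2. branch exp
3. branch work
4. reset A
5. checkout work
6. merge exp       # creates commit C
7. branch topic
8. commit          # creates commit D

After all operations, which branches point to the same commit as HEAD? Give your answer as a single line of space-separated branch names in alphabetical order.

After op 1 (commit): HEAD=main@B [main=B]
After op 2 (branch): HEAD=main@B [exp=B main=B]
After op 3 (branch): HEAD=main@B [exp=B main=B work=B]
After op 4 (reset): HEAD=main@A [exp=B main=A work=B]
After op 5 (checkout): HEAD=work@B [exp=B main=A work=B]
After op 6 (merge): HEAD=work@C [exp=B main=A work=C]
After op 7 (branch): HEAD=work@C [exp=B main=A topic=C work=C]
After op 8 (commit): HEAD=work@D [exp=B main=A topic=C work=D]

Answer: work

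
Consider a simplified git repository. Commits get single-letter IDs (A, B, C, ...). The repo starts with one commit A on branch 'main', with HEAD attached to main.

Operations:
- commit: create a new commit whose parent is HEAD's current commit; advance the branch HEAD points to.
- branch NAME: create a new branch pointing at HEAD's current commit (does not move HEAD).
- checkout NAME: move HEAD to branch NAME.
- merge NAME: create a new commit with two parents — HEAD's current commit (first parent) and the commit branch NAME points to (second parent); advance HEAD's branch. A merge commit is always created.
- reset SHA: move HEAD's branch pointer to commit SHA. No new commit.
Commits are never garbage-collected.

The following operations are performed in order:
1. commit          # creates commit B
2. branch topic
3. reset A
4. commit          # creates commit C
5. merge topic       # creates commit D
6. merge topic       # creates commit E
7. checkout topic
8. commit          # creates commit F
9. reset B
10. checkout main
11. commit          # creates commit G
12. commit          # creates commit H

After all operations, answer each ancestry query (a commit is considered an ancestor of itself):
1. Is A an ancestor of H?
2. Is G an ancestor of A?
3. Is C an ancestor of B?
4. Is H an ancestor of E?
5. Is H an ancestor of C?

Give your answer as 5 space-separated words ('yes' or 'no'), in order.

After op 1 (commit): HEAD=main@B [main=B]
After op 2 (branch): HEAD=main@B [main=B topic=B]
After op 3 (reset): HEAD=main@A [main=A topic=B]
After op 4 (commit): HEAD=main@C [main=C topic=B]
After op 5 (merge): HEAD=main@D [main=D topic=B]
After op 6 (merge): HEAD=main@E [main=E topic=B]
After op 7 (checkout): HEAD=topic@B [main=E topic=B]
After op 8 (commit): HEAD=topic@F [main=E topic=F]
After op 9 (reset): HEAD=topic@B [main=E topic=B]
After op 10 (checkout): HEAD=main@E [main=E topic=B]
After op 11 (commit): HEAD=main@G [main=G topic=B]
After op 12 (commit): HEAD=main@H [main=H topic=B]
ancestors(H) = {A,B,C,D,E,G,H}; A in? yes
ancestors(A) = {A}; G in? no
ancestors(B) = {A,B}; C in? no
ancestors(E) = {A,B,C,D,E}; H in? no
ancestors(C) = {A,C}; H in? no

Answer: yes no no no no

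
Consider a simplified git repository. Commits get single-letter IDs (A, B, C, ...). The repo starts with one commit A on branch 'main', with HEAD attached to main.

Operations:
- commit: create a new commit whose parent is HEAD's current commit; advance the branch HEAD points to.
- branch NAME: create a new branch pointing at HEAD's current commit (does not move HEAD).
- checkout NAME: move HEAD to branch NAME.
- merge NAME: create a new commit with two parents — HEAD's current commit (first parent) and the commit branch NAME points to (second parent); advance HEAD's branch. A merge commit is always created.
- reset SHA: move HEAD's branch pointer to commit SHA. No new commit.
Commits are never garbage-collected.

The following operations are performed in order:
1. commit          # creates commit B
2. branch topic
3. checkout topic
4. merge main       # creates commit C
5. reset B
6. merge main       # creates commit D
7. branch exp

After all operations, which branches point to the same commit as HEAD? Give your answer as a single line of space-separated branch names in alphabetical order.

Answer: exp topic

Derivation:
After op 1 (commit): HEAD=main@B [main=B]
After op 2 (branch): HEAD=main@B [main=B topic=B]
After op 3 (checkout): HEAD=topic@B [main=B topic=B]
After op 4 (merge): HEAD=topic@C [main=B topic=C]
After op 5 (reset): HEAD=topic@B [main=B topic=B]
After op 6 (merge): HEAD=topic@D [main=B topic=D]
After op 7 (branch): HEAD=topic@D [exp=D main=B topic=D]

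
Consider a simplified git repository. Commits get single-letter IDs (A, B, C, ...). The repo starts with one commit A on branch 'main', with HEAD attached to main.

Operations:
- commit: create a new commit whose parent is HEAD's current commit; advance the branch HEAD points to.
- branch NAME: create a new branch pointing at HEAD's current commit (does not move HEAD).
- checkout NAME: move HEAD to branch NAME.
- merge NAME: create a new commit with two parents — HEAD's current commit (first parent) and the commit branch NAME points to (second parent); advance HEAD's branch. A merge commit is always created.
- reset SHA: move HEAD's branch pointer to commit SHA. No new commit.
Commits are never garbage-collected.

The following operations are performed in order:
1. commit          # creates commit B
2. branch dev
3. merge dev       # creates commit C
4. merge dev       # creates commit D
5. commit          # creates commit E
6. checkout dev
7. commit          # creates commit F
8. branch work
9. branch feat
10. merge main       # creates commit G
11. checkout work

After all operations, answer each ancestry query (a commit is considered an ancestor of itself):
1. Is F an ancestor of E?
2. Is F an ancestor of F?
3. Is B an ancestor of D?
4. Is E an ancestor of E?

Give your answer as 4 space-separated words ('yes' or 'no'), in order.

Answer: no yes yes yes

Derivation:
After op 1 (commit): HEAD=main@B [main=B]
After op 2 (branch): HEAD=main@B [dev=B main=B]
After op 3 (merge): HEAD=main@C [dev=B main=C]
After op 4 (merge): HEAD=main@D [dev=B main=D]
After op 5 (commit): HEAD=main@E [dev=B main=E]
After op 6 (checkout): HEAD=dev@B [dev=B main=E]
After op 7 (commit): HEAD=dev@F [dev=F main=E]
After op 8 (branch): HEAD=dev@F [dev=F main=E work=F]
After op 9 (branch): HEAD=dev@F [dev=F feat=F main=E work=F]
After op 10 (merge): HEAD=dev@G [dev=G feat=F main=E work=F]
After op 11 (checkout): HEAD=work@F [dev=G feat=F main=E work=F]
ancestors(E) = {A,B,C,D,E}; F in? no
ancestors(F) = {A,B,F}; F in? yes
ancestors(D) = {A,B,C,D}; B in? yes
ancestors(E) = {A,B,C,D,E}; E in? yes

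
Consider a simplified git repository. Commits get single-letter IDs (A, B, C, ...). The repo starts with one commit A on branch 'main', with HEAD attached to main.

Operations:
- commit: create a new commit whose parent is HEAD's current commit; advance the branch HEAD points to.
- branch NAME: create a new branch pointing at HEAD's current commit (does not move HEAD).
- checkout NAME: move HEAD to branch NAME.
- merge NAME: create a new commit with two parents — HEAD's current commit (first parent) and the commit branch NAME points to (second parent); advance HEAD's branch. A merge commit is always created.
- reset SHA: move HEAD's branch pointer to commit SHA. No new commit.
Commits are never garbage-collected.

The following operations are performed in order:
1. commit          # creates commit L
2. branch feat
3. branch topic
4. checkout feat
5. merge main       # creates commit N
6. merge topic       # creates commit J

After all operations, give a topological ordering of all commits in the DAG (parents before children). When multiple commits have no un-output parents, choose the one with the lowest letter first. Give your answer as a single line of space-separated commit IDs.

After op 1 (commit): HEAD=main@L [main=L]
After op 2 (branch): HEAD=main@L [feat=L main=L]
After op 3 (branch): HEAD=main@L [feat=L main=L topic=L]
After op 4 (checkout): HEAD=feat@L [feat=L main=L topic=L]
After op 5 (merge): HEAD=feat@N [feat=N main=L topic=L]
After op 6 (merge): HEAD=feat@J [feat=J main=L topic=L]
commit A: parents=[]
commit J: parents=['N', 'L']
commit L: parents=['A']
commit N: parents=['L', 'L']

Answer: A L N J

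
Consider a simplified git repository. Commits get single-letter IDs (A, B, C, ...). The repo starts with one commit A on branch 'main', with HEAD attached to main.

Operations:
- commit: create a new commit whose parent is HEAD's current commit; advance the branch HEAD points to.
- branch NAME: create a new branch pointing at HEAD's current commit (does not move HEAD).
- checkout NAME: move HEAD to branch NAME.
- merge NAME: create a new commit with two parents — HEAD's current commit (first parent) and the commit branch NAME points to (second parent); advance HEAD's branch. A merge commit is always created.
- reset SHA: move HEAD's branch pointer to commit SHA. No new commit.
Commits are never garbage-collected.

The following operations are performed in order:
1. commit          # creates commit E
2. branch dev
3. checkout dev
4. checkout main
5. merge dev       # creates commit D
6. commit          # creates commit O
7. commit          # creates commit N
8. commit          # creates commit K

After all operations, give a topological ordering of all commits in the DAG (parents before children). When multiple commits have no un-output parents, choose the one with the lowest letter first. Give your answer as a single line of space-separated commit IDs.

Answer: A E D O N K

Derivation:
After op 1 (commit): HEAD=main@E [main=E]
After op 2 (branch): HEAD=main@E [dev=E main=E]
After op 3 (checkout): HEAD=dev@E [dev=E main=E]
After op 4 (checkout): HEAD=main@E [dev=E main=E]
After op 5 (merge): HEAD=main@D [dev=E main=D]
After op 6 (commit): HEAD=main@O [dev=E main=O]
After op 7 (commit): HEAD=main@N [dev=E main=N]
After op 8 (commit): HEAD=main@K [dev=E main=K]
commit A: parents=[]
commit D: parents=['E', 'E']
commit E: parents=['A']
commit K: parents=['N']
commit N: parents=['O']
commit O: parents=['D']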